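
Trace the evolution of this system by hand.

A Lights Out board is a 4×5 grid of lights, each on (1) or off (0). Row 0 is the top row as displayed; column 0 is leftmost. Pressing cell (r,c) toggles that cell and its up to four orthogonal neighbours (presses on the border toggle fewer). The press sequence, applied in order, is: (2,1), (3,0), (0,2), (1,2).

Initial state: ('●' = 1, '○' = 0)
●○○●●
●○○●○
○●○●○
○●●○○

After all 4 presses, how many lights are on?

8

step 0: ●○○●●
●○○●○
○●○●○
○●●○○
step 1: ●○○●●
●●○●○
●○●●○
○○●○○
step 2: ●○○●●
●●○●○
○○●●○
●●●○○
step 3: ●●●○●
●●●●○
○○●●○
●●●○○
step 4: ●●○○●
●○○○○
○○○●○
●●●○○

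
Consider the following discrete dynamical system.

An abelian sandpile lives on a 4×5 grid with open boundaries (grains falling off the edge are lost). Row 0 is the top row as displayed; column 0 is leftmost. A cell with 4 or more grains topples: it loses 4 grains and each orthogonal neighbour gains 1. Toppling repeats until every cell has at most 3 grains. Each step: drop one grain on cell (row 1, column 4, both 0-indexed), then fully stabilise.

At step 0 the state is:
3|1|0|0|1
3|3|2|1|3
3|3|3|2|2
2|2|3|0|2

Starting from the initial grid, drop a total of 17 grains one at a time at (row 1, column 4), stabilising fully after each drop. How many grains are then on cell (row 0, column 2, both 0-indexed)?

1

k=0  3|1|0|0|1
3|3|2|1|3
3|3|3|2|2
2|2|3|0|2
k=1  3|1|0|0|2
3|3|2|2|0
3|3|3|2|3
2|2|3|0|2
k=2  3|1|0|0|2
3|3|2|2|1
3|3|3|2|3
2|2|3|0|2
k=3  3|1|0|0|2
3|3|2|2|2
3|3|3|2|3
2|2|3|0|2
k=4  3|1|0|0|2
3|3|2|2|3
3|3|3|2|3
2|2|3|0|2
k=5  3|1|0|0|3
3|3|2|3|1
3|3|3|3|0
2|2|3|0|3
k=6  3|1|0|0|3
3|3|2|3|2
3|3|3|3|0
2|2|3|0|3
k=7  3|1|0|0|3
3|3|2|3|3
3|3|3|3|0
2|2|3|0|3
k=8  0|3|1|2|0
2|2|1|2|2
2|3|3|1|2
0|1|1|2|3
k=9  0|3|1|2|0
2|2|1|2|3
2|3|3|1|2
0|1|1|2|3
k=10  0|3|1|2|1
2|2|1|3|0
2|3|3|1|3
0|1|1|2|3
k=11  0|3|1|2|1
2|2|1|3|1
2|3|3|1|3
0|1|1|2|3
k=12  0|3|1|2|1
2|2|1|3|2
2|3|3|1|3
0|1|1|2|3
k=13  0|3|1|2|1
2|2|1|3|3
2|3|3|1|3
0|1|1|2|3
k=14  0|3|1|3|2
2|2|2|0|2
2|3|3|3|1
0|1|1|3|0
k=15  0|3|1|3|2
2|2|2|0|3
2|3|3|3|1
0|1|1|3|0
k=16  0|3|1|3|3
2|2|2|1|0
2|3|3|3|2
0|1|1|3|0
k=17  0|3|1|3|3
2|2|2|1|1
2|3|3|3|2
0|1|1|3|0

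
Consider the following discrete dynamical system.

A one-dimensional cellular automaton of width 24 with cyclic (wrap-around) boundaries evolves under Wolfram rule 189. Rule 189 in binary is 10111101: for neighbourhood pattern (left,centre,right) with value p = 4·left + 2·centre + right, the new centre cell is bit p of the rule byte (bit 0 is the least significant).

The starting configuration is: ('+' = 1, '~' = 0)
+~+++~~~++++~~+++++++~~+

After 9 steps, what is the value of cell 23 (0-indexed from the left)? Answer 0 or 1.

0

[0] +~+++~~~++++~~+++++++~~+
[1] ~+++~++~+++~+~++++++~+~+
[2] +++~++~+++~++++++++~++++
[3] ++~++~+++~++++++++~+++++
[4] +~++~+++~++++++++~++++++
[5] ~++~+++~++++++++~+++++++
[6] ++~+++~++++++++~+++++++~
[7] +~+++~++++++++~+++++++~+
[8] ~+++~++++++++~+++++++~++
[9] +++~++++++++~+++++++~++~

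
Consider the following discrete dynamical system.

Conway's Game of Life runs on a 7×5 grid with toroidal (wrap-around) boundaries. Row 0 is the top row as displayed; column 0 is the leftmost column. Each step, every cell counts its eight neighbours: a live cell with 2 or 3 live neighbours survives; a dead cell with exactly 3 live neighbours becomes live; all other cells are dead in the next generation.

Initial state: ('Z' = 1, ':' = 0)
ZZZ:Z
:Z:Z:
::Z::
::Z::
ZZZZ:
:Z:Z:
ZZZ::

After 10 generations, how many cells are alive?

gen 0: ZZZ:Z
:Z:Z:
::Z::
::Z::
ZZZZ:
:Z:Z:
ZZZ::
gen 1: ::::Z
:::ZZ
:ZZZ:
:::::
Z::ZZ
:::Z:
:::::
gen 2: :::ZZ
Z:::Z
::ZZZ
ZZ:::
:::ZZ
:::Z:
:::::
gen 3: Z::ZZ
Z:Z::
::ZZ:
ZZ:::
Z:ZZZ
:::ZZ
:::ZZ
gen 4: ZZZ::
Z:Z::
Z:ZZZ
Z::::
::Z::
:::::
::Z::
gen 5: Z:ZZ:
:::::
Z:ZZ:
Z:Z::
:::::
:::::
::Z::
gen 6: :ZZZ:
:::::
::ZZZ
::ZZZ
:::::
:::::
:ZZZ:
gen 7: :Z:Z:
:Z::Z
::Z:Z
::Z:Z
:::Z:
::Z::
:Z:Z:
gen 8: :Z:ZZ
:Z::Z
:ZZ:Z
::Z:Z
::ZZ:
::ZZ:
:Z:Z:
gen 9: :Z:ZZ
:Z::Z
:ZZ:Z
Z:::Z
:Z::Z
:Z::Z
ZZ:::
gen 10: :Z:ZZ
:Z::Z
:ZZ:Z
::Z:Z
:Z:ZZ
:ZZ:Z
:Z:Z:

18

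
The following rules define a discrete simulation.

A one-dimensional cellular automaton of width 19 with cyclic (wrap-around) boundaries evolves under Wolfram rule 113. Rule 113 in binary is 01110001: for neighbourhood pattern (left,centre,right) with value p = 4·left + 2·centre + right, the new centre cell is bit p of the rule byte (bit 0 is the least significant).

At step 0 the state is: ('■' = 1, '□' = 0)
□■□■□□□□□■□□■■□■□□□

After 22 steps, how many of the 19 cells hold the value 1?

step 0: □■□■□□□□□■□□■■□■□□□
step 1: □□■□■■■■□□■□□■■□■■■
step 2: ■□□■□□□■■□□■□□■■□□■
step 3: ■■□□■■□□■■□□■□□■■□□
step 4: □■■□□■■□□■■□□■□□■■□
step 5: □□■■□□■■□□■■□□■□□■■
step 6: ■□□■■□□■■□□■■□□■□□■
step 7: ■■□□■■□□■■□□■■□□■□□
step 8: □■■□□■■□□■■□□■■□□■□
step 9: □□■■□□■■□□■■□□■■□□■
step 10: ■□□■■□□■■□□■■□□■■□□
step 11: □■□□■■□□■■□□■■□□■■□
step 12: □□■□□■■□□■■□□■■□□■■
step 13: ■□□■□□■■□□■■□□■■□□■
step 14: ■■□□■□□■■□□■■□□■■□□
step 15: □■■□□■□□■■□□■■□□■■□
step 16: □□■■□□■□□■■□□■■□□■■
step 17: ■□□■■□□■□□■■□□■■□□■
step 18: ■■□□■■□□■□□■■□□■■□□
step 19: □■■□□■■□□■□□■■□□■■□
step 20: □□■■□□■■□□■□□■■□□■■
step 21: ■□□■■□□■■□□■□□■■□□■
step 22: ■■□□■■□□■■□□■□□■■□□

9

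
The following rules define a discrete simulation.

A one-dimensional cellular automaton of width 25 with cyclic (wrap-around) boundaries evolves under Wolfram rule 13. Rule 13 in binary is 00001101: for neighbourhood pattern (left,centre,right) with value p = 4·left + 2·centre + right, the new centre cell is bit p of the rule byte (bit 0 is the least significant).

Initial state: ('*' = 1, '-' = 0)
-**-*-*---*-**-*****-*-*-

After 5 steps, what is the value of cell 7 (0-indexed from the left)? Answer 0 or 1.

0

gen 0: -**-*-*---*-**-*****-*-*-
gen 1: -*--*-*-*-*-*--*-----*-*-
gen 2: -*--*-*-*-*-*--*-***-*-*-
gen 3: -*--*-*-*-*-*--*-*---*-*-
gen 4: -*--*-*-*-*-*--*-*-*-*-*-
gen 5: -*--*-*-*-*-*--*-*-*-*-*-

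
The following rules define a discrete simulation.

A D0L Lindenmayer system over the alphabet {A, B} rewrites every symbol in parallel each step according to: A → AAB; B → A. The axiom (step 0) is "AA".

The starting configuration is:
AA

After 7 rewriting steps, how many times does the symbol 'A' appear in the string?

step 0: AA
step 1: AABAAB
step 2: AABAABAAABAABA
step 3: AABAABAAABAABAAABAABAABAAABAABAAAB
step 4: AABAABAAABAABAAABAABAABAAABAABAAABAABAABAAABAABAAABAABAAABAABAABAAABAABAAABAABAABA
step 5: AABAABAAABAABAAABAABAABAAABAABAAABAABAABAAABAABAAABAABAAAB…AABAABAAABAABAAABAABAABAAABAABAAABAABAABAAABAABAAABAABAAAB  (len 198)
step 6: AABAABAAABAABAAABAABAABAAABAABAAABAABAABAAABAABAAABAABAAAB…AABAABAAABAABAAABAABAABAAABAABAAABAABAABAAABAABAAABAABAABA  (len 478)
step 7: AABAABAAABAABAAABAABAABAAABAABAAABAABAABAAABAABAAABAABAAAB…AABAABAAABAABAAABAABAABAAABAABAAABAABAABAAABAABAAABAABAAAB  (len 1154)

816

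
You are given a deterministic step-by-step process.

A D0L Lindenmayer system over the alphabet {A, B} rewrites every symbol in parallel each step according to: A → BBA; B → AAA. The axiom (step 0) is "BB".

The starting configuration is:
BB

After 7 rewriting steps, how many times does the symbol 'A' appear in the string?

2778

0) BB
1) AAAAAA
2) BBABBABBABBABBABBA
3) AAAAAABBAAAAAAABBAAAAAAABBAAAAAAABBAAAAAAABBAAAAAAABBA
4) BBABBABBABBABBABBAAAAAAABBABBABBABBABBABBABBAAAAAAABBABBAB…ABBABBABBABBABBABBABBAAAAAAABBABBABBABBABBABBABBAAAAAAABBA  (len 162)
5) AAAAAABBAAAAAAABBAAAAAAABBAAAAAAABBAAAAAAABBAAAAAAABBABBAB…ABBAAAAAAABBAAAAAAABBAAAAAAABBABBABBABBABBABBABBAAAAAAABBA  (len 486)
6) BBABBABBABBABBABBAAAAAAABBABBABBABBABBABBABBAAAAAAABBABBAB…ABBAAAAAAABBAAAAAAABBAAAAAAABBABBABBABBABBABBABBAAAAAAABBA  (len 1458)
7) AAAAAABBAAAAAAABBAAAAAAABBAAAAAAABBAAAAAAABBAAAAAAABBABBAB…ABBAAAAAAABBAAAAAAABBAAAAAAABBABBABBABBABBABBABBAAAAAAABBA  (len 4374)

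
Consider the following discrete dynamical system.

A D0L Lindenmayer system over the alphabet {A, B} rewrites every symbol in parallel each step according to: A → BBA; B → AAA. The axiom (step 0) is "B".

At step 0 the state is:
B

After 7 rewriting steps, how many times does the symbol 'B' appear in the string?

step 0: B
step 1: AAA
step 2: BBABBABBA
step 3: AAAAAABBAAAAAAABBAAAAAAABBA
step 4: BBABBABBABBABBABBAAAAAAABBABBABBABBABBABBABBAAAAAAABBABBABBABBABBABBABBAAAAAAABBA
step 5: AAAAAABBAAAAAAABBAAAAAAABBAAAAAAABBAAAAAAABBAAAAAAABBABBAB…ABBAAAAAAABBAAAAAAABBAAAAAAABBABBABBABBABBABBABBAAAAAAABBA  (len 243)
step 6: BBABBABBABBABBABBAAAAAAABBABBABBABBABBABBABBAAAAAAABBABBAB…ABBAAAAAAABBAAAAAAABBAAAAAAABBABBABBABBABBABBABBAAAAAAABBA  (len 729)
step 7: AAAAAABBAAAAAAABBAAAAAAABBAAAAAAABBAAAAAAABBAAAAAAABBABBAB…ABBAAAAAAABBAAAAAAABBAAAAAAABBABBABBABBABBABBABBAAAAAAABBA  (len 2187)

798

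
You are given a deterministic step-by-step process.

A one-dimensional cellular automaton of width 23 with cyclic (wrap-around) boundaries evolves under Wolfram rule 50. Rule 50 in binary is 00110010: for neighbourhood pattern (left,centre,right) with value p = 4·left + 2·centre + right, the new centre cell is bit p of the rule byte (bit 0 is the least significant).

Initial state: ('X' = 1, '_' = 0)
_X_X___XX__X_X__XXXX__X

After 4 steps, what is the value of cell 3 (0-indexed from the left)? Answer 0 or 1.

1

t=0: _X_X___XX__X_X__XXXX__X
t=1: X_X_X_X__XX_X_XX____XX_
t=2: _X_X_X_XX__X_X__X__X__X
t=3: X_X_X_X__XX_X_XX_XX_XX_
t=4: _X_X_X_XX__X_X__X__X__X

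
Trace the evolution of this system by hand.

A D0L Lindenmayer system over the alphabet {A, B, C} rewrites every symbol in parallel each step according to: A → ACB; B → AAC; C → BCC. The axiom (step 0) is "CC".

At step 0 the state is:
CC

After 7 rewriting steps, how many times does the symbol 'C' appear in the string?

2188

[0] CC
[1] BCCBCC
[2] AACBCCBCCAACBCCBCC
[3] ACBACBBCCAACBCCBCCAACBCCBCCACBACBBCCAACBCCBCCAACBCCBCC
[4] ACBBCCAACACBBCCAACAACBCCBCCACBACBBCCAACBCCBCCAACBCCBCCACBA…CBCCACBACBBCCAACBCCBCCAACBCCBCCACBACBBCCAACBCCBCCAACBCCBCC  (len 162)
[5] ACBBCCAACAACBCCBCCACBACBBCCACBBCCAACAACBCCBCCACBACBBCCACBA…CBCCACBACBBCCAACBCCBCCAACBCCBCCACBACBBCCAACBCCBCCAACBCCBCC  (len 486)
[6] ACBBCCAACAACBCCBCCACBACBBCCACBACBBCCAACBCCBCCAACBCCBCCACBB…CBCCACBACBBCCAACBCCBCCAACBCCBCCACBACBBCCAACBCCBCCAACBCCBCC  (len 1458)
[7] ACBBCCAACAACBCCBCCACBACBBCCACBACBBCCAACBCCBCCAACBCCBCCACBB…CBCCACBACBBCCAACBCCBCCAACBCCBCCACBACBBCCAACBCCBCCAACBCCBCC  (len 4374)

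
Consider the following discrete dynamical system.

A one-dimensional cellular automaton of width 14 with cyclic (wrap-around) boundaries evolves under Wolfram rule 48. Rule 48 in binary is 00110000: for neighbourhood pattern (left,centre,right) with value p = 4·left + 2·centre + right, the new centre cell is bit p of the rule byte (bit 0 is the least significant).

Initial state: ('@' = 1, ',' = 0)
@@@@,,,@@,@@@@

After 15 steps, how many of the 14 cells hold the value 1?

2

gen 0: @@@@,,,@@,@@@@
gen 1: ,,,,@,,,,@,,,,
gen 2: ,,,,,@,,,,@,,,
gen 3: ,,,,,,@,,,,@,,
gen 4: ,,,,,,,@,,,,@,
gen 5: ,,,,,,,,@,,,,@
gen 6: @,,,,,,,,@,,,,
gen 7: ,@,,,,,,,,@,,,
gen 8: ,,@,,,,,,,,@,,
gen 9: ,,,@,,,,,,,,@,
gen 10: ,,,,@,,,,,,,,@
gen 11: @,,,,@,,,,,,,,
gen 12: ,@,,,,@,,,,,,,
gen 13: ,,@,,,,@,,,,,,
gen 14: ,,,@,,,,@,,,,,
gen 15: ,,,,@,,,,@,,,,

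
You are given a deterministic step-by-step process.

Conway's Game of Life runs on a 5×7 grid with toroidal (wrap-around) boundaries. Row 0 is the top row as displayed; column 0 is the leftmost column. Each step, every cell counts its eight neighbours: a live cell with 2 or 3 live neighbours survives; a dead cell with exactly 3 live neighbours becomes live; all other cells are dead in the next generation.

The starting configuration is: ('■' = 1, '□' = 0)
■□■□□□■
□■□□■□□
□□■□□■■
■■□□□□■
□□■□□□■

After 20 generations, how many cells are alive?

gen 0: ■□■□□□■
□■□□■□□
□□■□□■■
■■□□□□■
□□■□□□■
gen 1: ■□■■□■■
□■■■□□□
□□■□□■■
□■■□□□□
□□■□□■□
gen 2: ■□□□□■■
□□□□□□□
■□□□□□□
□■■■□■■
■□□□■■□
gen 3: ■□□□■■□
■□□□□□□
■■■□□□■
□■■■□■□
□□■■□□□
gen 4: □■□■■□■
□□□□□■□
□□□■□□■
□□□□■□■
□□□□□■■
gen 5: ■□□□■□■
■□■■□■■
□□□□■□■
■□□□■□■
□□□■□□■
gen 6: □■■□■□□
□■□■□□□
□■□□■□□
■□□■■□■
□□□■■□□
gen 7: □■□□■□□
■■□■■□□
□■□□■■□
■□■□□□□
■■□□□□□
gen 8: □□□■■□□
■■□■□□□
□□□□■■■
■□■□□□■
■□■□□□□
gen 9: ■□□■■□□
■□■■□□■
□□■■■■□
■□□■□□□
■□■□□□■
gen 10: □□□□■■□
■□□□□□■
■□□□□■□
■□□□□■□
■□■□■□■
gen 11: □■□■■□□
■□□□■□□
■■□□□■□
■□□□■■□
■■□■■□□
gen 12: □■□□□■□
■□■■■■■
■■□□□■□
□□■■□■□
■■□□□□■
gen 13: □□□■□□□
□□■■□□□
■□□□□□□
□□■□■■□
■■□□■■■
gen 14: ■■□■□■■
□□■■□□□
□■■□■□□
□□□■■□□
■■■□□□■
gen 15: □□□■■■□
□□□□□■■
□■□□■□□
□□□□■■□
□□□□□□□
gen 16: □□□□■■■
□□□■□□■
□□□□■□■
□□□□■■□
□□□■□□□
gen 17: □□□■■■■
■□□■□□■
□□□■■□■
□□□■■■□
□□□■□□■
gen 18: □□■■□□□
■□■□□□□
■□■□□□■
□□■□□□■
□□■□□□■
gen 19: □□■■□□□
■□■□□□■
■□■■□□■
□□■■□■■
□■■□□□□
gen 20: ■□□■□□□
■□□□□□■
□□□□■□□
□□□□■■■
□■□□■□□

10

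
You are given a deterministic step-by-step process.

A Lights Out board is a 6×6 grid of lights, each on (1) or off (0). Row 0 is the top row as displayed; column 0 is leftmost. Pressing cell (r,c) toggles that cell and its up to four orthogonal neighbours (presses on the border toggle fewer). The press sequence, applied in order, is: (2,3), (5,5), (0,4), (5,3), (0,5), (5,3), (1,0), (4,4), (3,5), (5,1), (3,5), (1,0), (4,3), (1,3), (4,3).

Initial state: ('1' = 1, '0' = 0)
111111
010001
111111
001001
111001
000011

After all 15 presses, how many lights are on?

k=0  111111
010001
111111
001001
111001
000011
k=1  111111
010101
110001
001101
111001
000011
k=2  111111
010101
110001
001101
111000
000000
k=3  111000
010111
110001
001101
111000
000000
k=4  111000
010111
110001
001101
111100
001110
k=5  111011
010110
110001
001101
111100
001110
k=6  111011
010110
110001
001101
111000
000000
k=7  011011
100110
010001
001101
111000
000000
k=8  011011
100110
010001
001111
111111
000010
k=9  011011
100110
010000
001100
111110
000010
k=10  011011
100110
010000
001100
101110
111010
k=11  011011
100110
010001
001111
101111
111010
k=12  111011
010110
110001
001111
101111
111010
k=13  111011
010110
110001
001011
100001
111110
k=14  111111
011000
110101
001011
100001
111110
k=15  111111
011000
110101
001111
101111
111010

25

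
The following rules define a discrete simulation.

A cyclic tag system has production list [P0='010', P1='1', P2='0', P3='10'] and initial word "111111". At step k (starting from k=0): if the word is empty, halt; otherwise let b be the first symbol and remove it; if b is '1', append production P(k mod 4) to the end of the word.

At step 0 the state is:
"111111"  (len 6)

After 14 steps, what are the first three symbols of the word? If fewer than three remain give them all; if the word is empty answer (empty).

101

step 0: "111111"  (len 6)
step 1: "11111010"  (len 8)
step 2: "11110101"  (len 8)
step 3: "11101010"  (len 8)
step 4: "110101010"  (len 9)
step 5: "10101010010"  (len 11)
step 6: "01010100101"  (len 11)
step 7: "1010100101"  (len 10)
step 8: "01010010110"  (len 11)
step 9: "1010010110"  (len 10)
step 10: "0100101101"  (len 10)
step 11: "100101101"  (len 9)
step 12: "0010110110"  (len 10)
step 13: "010110110"  (len 9)
step 14: "10110110"  (len 8)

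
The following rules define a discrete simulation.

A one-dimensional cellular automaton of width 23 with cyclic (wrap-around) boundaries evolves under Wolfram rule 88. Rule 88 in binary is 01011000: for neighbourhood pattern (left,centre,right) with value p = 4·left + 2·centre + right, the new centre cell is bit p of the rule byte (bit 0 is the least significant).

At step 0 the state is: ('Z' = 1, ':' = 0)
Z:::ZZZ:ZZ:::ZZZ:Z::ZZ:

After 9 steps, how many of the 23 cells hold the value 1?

gen 0: Z:::ZZZ:ZZ:::ZZZ:Z::ZZ:
gen 1: :Z::Z:Z:ZZZ::Z:Z::Z:ZZ:
gen 2: ::Z:::::Z:ZZ::::Z:::ZZZ
gen 3: Z::Z::::::ZZZ::::Z::Z:Z
gen 4: ZZ::Z:::::Z:ZZ::::Z:::Z
gen 5: :ZZ::Z::::::ZZZ::::Z::Z
gen 6: :ZZZ::Z:::::Z:ZZ::::Z::
gen 7: :Z:ZZ::Z::::::ZZZ::::Z:
gen 8: :::ZZZ::Z:::::Z:ZZ::::Z
gen 9: Z::Z:ZZ::Z::::::ZZZ::::

8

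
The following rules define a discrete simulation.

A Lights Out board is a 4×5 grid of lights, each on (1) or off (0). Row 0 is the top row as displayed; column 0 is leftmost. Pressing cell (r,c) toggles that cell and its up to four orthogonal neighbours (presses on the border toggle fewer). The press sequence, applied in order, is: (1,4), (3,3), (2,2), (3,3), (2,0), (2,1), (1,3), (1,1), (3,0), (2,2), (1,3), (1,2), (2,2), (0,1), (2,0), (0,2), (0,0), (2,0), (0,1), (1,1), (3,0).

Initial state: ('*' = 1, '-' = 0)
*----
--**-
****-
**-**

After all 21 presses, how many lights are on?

9

step 0: *----
--**-
****-
**-**
step 1: *---*
--*-*
*****
**-**
step 2: *---*
--*-*
***-*
***--
step 3: *---*
----*
*--**
**---
step 4: *---*
----*
*---*
*****
step 5: *---*
*---*
-*--*
-****
step 6: *---*
**--*
*-*-*
--***
step 7: *--**
****-
*-***
--***
step 8: **-**
---*-
*****
--***
step 9: **-**
---*-
-****
*****
step 10: **-**
--**-
----*
**-**
step 11: **--*
----*
---**
**-**
step 12: ***-*
-****
--***
**-**
step 13: ***-*
-*-**
-*--*
*****
step 14: ----*
---**
-*--*
*****
step 15: ----*
*--**
*---*
-****
step 16: -****
*-***
*---*
-****
step 17: *-***
--***
*---*
-****
step 18: *-***
*-***
-*--*
*****
step 19: -*-**
*****
-*--*
*****
step 20: ---**
---**
----*
*****
step 21: ---**
---**
*---*
--***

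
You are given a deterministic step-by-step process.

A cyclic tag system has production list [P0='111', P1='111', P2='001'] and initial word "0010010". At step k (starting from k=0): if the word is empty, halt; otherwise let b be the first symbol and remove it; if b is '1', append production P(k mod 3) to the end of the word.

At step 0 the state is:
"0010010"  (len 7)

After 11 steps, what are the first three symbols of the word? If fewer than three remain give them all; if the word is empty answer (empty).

011

0) "0010010"  (len 7)
1) "010010"  (len 6)
2) "10010"  (len 5)
3) "0010001"  (len 7)
4) "010001"  (len 6)
5) "10001"  (len 5)
6) "0001001"  (len 7)
7) "001001"  (len 6)
8) "01001"  (len 5)
9) "1001"  (len 4)
10) "001111"  (len 6)
11) "01111"  (len 5)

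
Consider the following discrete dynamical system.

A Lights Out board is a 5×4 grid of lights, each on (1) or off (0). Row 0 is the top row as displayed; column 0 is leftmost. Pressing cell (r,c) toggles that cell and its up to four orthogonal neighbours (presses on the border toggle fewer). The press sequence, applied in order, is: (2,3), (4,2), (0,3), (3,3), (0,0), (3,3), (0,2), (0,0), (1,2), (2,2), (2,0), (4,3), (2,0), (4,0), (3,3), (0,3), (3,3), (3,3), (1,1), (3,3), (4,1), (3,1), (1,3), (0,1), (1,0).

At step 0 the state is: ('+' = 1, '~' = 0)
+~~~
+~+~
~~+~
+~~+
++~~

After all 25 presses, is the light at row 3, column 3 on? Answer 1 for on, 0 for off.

step 0: +~~~
+~+~
~~+~
+~~+
++~~
step 1: +~~~
+~++
~~~+
+~~~
++~~
step 2: +~~~
+~++
~~~+
+~+~
+~++
step 3: +~++
+~+~
~~~+
+~+~
+~++
step 4: +~++
+~+~
~~~~
+~~+
+~+~
step 5: ~+++
~~+~
~~~~
+~~+
+~+~
step 6: ~+++
~~+~
~~~+
+~+~
+~++
step 7: ~~~~
~~~~
~~~+
+~+~
+~++
step 8: ++~~
+~~~
~~~+
+~+~
+~++
step 9: +++~
++++
~~++
+~+~
+~++
step 10: +++~
++~+
~+~~
+~~~
+~++
step 11: +++~
~+~+
+~~~
~~~~
+~++
step 12: +++~
~+~+
+~~~
~~~+
+~~~
step 13: +++~
++~+
~+~~
+~~+
+~~~
step 14: +++~
++~+
~+~~
~~~+
~+~~
step 15: +++~
++~+
~+~+
~~+~
~+~+
step 16: ++~+
++~~
~+~+
~~+~
~+~+
step 17: ++~+
++~~
~+~~
~~~+
~+~~
step 18: ++~+
++~~
~+~+
~~+~
~+~+
step 19: +~~+
~~+~
~~~+
~~+~
~+~+
step 20: +~~+
~~+~
~~~~
~~~+
~+~~
step 21: +~~+
~~+~
~~~~
~+~+
+~+~
step 22: +~~+
~~+~
~+~~
+~++
+++~
step 23: +~~~
~~~+
~+~+
+~++
+++~
step 24: ~++~
~+~+
~+~+
+~++
+++~
step 25: +++~
+~~+
++~+
+~++
+++~

1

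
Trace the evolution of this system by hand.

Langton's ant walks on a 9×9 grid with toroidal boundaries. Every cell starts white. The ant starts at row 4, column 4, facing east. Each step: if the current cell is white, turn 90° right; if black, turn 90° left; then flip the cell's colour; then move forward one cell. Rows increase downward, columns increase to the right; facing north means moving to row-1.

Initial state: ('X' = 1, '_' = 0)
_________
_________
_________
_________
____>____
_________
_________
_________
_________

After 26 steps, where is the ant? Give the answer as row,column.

3,1

[0] _________
_________
_________
_________
____>____
_________
_________
_________
_________
[1] _________
_________
_________
_________
____X____
____v____
_________
_________
_________
[2] _________
_________
_________
_________
____X____
___<X____
_________
_________
_________
[3] _________
_________
_________
_________
___^X____
___XX____
_________
_________
_________
[4] _________
_________
_________
_________
___X>____
___XX____
_________
_________
_________
[5] _________
_________
_________
____^____
___X_____
___XX____
_________
_________
_________
[6] _________
_________
_________
____X>___
___X_____
___XX____
_________
_________
_________
[7] _________
_________
_________
____XX___
___X_v___
___XX____
_________
_________
_________
[8] _________
_________
_________
____XX___
___X<X___
___XX____
_________
_________
_________
[9] _________
_________
_________
____^X___
___XXX___
___XX____
_________
_________
_________
[10] _________
_________
_________
___<_X___
___XXX___
___XX____
_________
_________
_________
[11] _________
_________
___^_____
___X_X___
___XXX___
___XX____
_________
_________
_________
[12] _________
_________
___X>____
___X_X___
___XXX___
___XX____
_________
_________
_________
[13] _________
_________
___XX____
___XvX___
___XXX___
___XX____
_________
_________
_________
[14] _________
_________
___XX____
___<XX___
___XXX___
___XX____
_________
_________
_________
[15] _________
_________
___XX____
____XX___
___vXX___
___XX____
_________
_________
_________
[16] _________
_________
___XX____
____XX___
____>X___
___XX____
_________
_________
_________
[17] _________
_________
___XX____
____^X___
_____X___
___XX____
_________
_________
_________
[18] _________
_________
___XX____
___<_X___
_____X___
___XX____
_________
_________
_________
[19] _________
_________
___^X____
___X_X___
_____X___
___XX____
_________
_________
_________
[20] _________
_________
__<_X____
___X_X___
_____X___
___XX____
_________
_________
_________
[21] _________
__^______
__X_X____
___X_X___
_____X___
___XX____
_________
_________
_________
[22] _________
__X>_____
__X_X____
___X_X___
_____X___
___XX____
_________
_________
_________
[23] _________
__XX_____
__XvX____
___X_X___
_____X___
___XX____
_________
_________
_________
[24] _________
__XX_____
__<XX____
___X_X___
_____X___
___XX____
_________
_________
_________
[25] _________
__XX_____
___XX____
__vX_X___
_____X___
___XX____
_________
_________
_________
[26] _________
__XX_____
___XX____
_<XX_X___
_____X___
___XX____
_________
_________
_________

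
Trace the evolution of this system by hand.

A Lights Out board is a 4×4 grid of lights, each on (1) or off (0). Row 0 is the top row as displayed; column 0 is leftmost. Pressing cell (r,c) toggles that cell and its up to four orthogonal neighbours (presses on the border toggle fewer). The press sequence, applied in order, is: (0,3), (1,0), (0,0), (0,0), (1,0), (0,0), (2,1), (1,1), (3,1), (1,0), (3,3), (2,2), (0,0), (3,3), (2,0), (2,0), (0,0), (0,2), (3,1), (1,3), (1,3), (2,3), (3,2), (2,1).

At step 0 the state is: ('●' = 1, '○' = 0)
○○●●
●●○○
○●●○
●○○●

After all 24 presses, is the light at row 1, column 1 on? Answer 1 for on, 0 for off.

step 0: ○○●●
●●○○
○●●○
●○○●
step 1: ○○○○
●●○●
○●●○
●○○●
step 2: ●○○○
○○○●
●●●○
●○○●
step 3: ○●○○
●○○●
●●●○
●○○●
step 4: ●○○○
○○○●
●●●○
●○○●
step 5: ○○○○
●●○●
○●●○
●○○●
step 6: ●●○○
○●○●
○●●○
●○○●
step 7: ●●○○
○○○●
●○○○
●●○●
step 8: ●○○○
●●●●
●●○○
●●○●
step 9: ●○○○
●●●●
●○○○
○○●●
step 10: ○○○○
○○●●
○○○○
○○●●
step 11: ○○○○
○○●●
○○○●
○○○○
step 12: ○○○○
○○○●
○●●○
○○●○
step 13: ●●○○
●○○●
○●●○
○○●○
step 14: ●●○○
●○○●
○●●●
○○○●
step 15: ●●○○
○○○●
●○●●
●○○●
step 16: ●●○○
●○○●
○●●●
○○○●
step 17: ○○○○
○○○●
○●●●
○○○●
step 18: ○●●●
○○●●
○●●●
○○○●
step 19: ○●●●
○○●●
○○●●
●●●●
step 20: ○●●○
○○○○
○○●○
●●●●
step 21: ○●●●
○○●●
○○●●
●●●●
step 22: ○●●●
○○●○
○○○○
●●●○
step 23: ○●●●
○○●○
○○●○
●○○●
step 24: ○●●●
○●●○
●●○○
●●○●

1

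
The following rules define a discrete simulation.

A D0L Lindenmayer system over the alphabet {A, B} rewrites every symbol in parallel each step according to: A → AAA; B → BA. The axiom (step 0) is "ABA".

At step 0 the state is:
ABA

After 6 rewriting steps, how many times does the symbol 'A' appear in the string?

1822

[0] ABA
[1] AAABAAAA
[2] AAAAAAAAABAAAAAAAAAAAAA
[3] AAAAAAAAAAAAAAAAAAAAAAAAAAABAAAAAAAAAAAAAAAAAAAAAAAAAAAAAAAAAAAAAAAA
[4] AAAAAAAAAAAAAAAAAAAAAAAAAAAAAAAAAAAAAAAAAAAAAAAAAAAAAAAAAA…AAAAAAAAAAAAAAAAAAAAAAAAAAAAAAAAAAAAAAAAAAAAAAAAAAAAAAAAAA  (len 203)
[5] AAAAAAAAAAAAAAAAAAAAAAAAAAAAAAAAAAAAAAAAAAAAAAAAAAAAAAAAAA…AAAAAAAAAAAAAAAAAAAAAAAAAAAAAAAAAAAAAAAAAAAAAAAAAAAAAAAAAA  (len 608)
[6] AAAAAAAAAAAAAAAAAAAAAAAAAAAAAAAAAAAAAAAAAAAAAAAAAAAAAAAAAA…AAAAAAAAAAAAAAAAAAAAAAAAAAAAAAAAAAAAAAAAAAAAAAAAAAAAAAAAAA  (len 1823)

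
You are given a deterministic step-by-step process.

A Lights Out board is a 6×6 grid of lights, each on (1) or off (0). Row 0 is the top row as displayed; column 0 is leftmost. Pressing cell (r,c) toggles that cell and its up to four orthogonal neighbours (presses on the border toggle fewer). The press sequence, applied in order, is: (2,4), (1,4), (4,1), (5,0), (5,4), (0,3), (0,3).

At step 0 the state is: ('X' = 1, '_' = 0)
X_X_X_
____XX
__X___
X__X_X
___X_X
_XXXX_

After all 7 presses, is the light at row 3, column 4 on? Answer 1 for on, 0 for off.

step 0: X_X_X_
____XX
__X___
X__X_X
___X_X
_XXXX_
step 1: X_X_X_
_____X
__XXXX
X__XXX
___X_X
_XXXX_
step 2: X_X___
___XX_
__XX_X
X__XXX
___X_X
_XXXX_
step 3: X_X___
___XX_
__XX_X
XX_XXX
XXXX_X
__XXX_
step 4: X_X___
___XX_
__XX_X
XX_XXX
_XXX_X
XXXXX_
step 5: X_X___
___XX_
__XX_X
XX_XXX
_XXXXX
XXX__X
step 6: X__XX_
____X_
__XX_X
XX_XXX
_XXXXX
XXX__X
step 7: X_X___
___XX_
__XX_X
XX_XXX
_XXXXX
XXX__X

1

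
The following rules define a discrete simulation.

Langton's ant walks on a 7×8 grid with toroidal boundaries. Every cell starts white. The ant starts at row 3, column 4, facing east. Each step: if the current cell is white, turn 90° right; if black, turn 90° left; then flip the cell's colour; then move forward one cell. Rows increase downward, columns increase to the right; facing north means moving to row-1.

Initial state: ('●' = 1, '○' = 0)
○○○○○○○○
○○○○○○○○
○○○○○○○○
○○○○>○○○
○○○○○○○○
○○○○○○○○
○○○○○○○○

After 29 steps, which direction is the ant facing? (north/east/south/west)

k=0  ○○○○○○○○
○○○○○○○○
○○○○○○○○
○○○○>○○○
○○○○○○○○
○○○○○○○○
○○○○○○○○
k=1  ○○○○○○○○
○○○○○○○○
○○○○○○○○
○○○○●○○○
○○○○v○○○
○○○○○○○○
○○○○○○○○
k=2  ○○○○○○○○
○○○○○○○○
○○○○○○○○
○○○○●○○○
○○○<●○○○
○○○○○○○○
○○○○○○○○
k=3  ○○○○○○○○
○○○○○○○○
○○○○○○○○
○○○^●○○○
○○○●●○○○
○○○○○○○○
○○○○○○○○
k=4  ○○○○○○○○
○○○○○○○○
○○○○○○○○
○○○●>○○○
○○○●●○○○
○○○○○○○○
○○○○○○○○
k=5  ○○○○○○○○
○○○○○○○○
○○○○^○○○
○○○●○○○○
○○○●●○○○
○○○○○○○○
○○○○○○○○
k=6  ○○○○○○○○
○○○○○○○○
○○○○●>○○
○○○●○○○○
○○○●●○○○
○○○○○○○○
○○○○○○○○
k=7  ○○○○○○○○
○○○○○○○○
○○○○●●○○
○○○●○v○○
○○○●●○○○
○○○○○○○○
○○○○○○○○
k=8  ○○○○○○○○
○○○○○○○○
○○○○●●○○
○○○●<●○○
○○○●●○○○
○○○○○○○○
○○○○○○○○
k=9  ○○○○○○○○
○○○○○○○○
○○○○^●○○
○○○●●●○○
○○○●●○○○
○○○○○○○○
○○○○○○○○
k=10  ○○○○○○○○
○○○○○○○○
○○○<○●○○
○○○●●●○○
○○○●●○○○
○○○○○○○○
○○○○○○○○
k=11  ○○○○○○○○
○○○^○○○○
○○○●○●○○
○○○●●●○○
○○○●●○○○
○○○○○○○○
○○○○○○○○
k=12  ○○○○○○○○
○○○●>○○○
○○○●○●○○
○○○●●●○○
○○○●●○○○
○○○○○○○○
○○○○○○○○
k=13  ○○○○○○○○
○○○●●○○○
○○○●v●○○
○○○●●●○○
○○○●●○○○
○○○○○○○○
○○○○○○○○
k=14  ○○○○○○○○
○○○●●○○○
○○○<●●○○
○○○●●●○○
○○○●●○○○
○○○○○○○○
○○○○○○○○
k=15  ○○○○○○○○
○○○●●○○○
○○○○●●○○
○○○v●●○○
○○○●●○○○
○○○○○○○○
○○○○○○○○
k=16  ○○○○○○○○
○○○●●○○○
○○○○●●○○
○○○○>●○○
○○○●●○○○
○○○○○○○○
○○○○○○○○
k=17  ○○○○○○○○
○○○●●○○○
○○○○^●○○
○○○○○●○○
○○○●●○○○
○○○○○○○○
○○○○○○○○
k=18  ○○○○○○○○
○○○●●○○○
○○○<○●○○
○○○○○●○○
○○○●●○○○
○○○○○○○○
○○○○○○○○
k=19  ○○○○○○○○
○○○^●○○○
○○○●○●○○
○○○○○●○○
○○○●●○○○
○○○○○○○○
○○○○○○○○
k=20  ○○○○○○○○
○○<○●○○○
○○○●○●○○
○○○○○●○○
○○○●●○○○
○○○○○○○○
○○○○○○○○
k=21  ○○^○○○○○
○○●○●○○○
○○○●○●○○
○○○○○●○○
○○○●●○○○
○○○○○○○○
○○○○○○○○
k=22  ○○●>○○○○
○○●○●○○○
○○○●○●○○
○○○○○●○○
○○○●●○○○
○○○○○○○○
○○○○○○○○
k=23  ○○●●○○○○
○○●v●○○○
○○○●○●○○
○○○○○●○○
○○○●●○○○
○○○○○○○○
○○○○○○○○
k=24  ○○●●○○○○
○○<●●○○○
○○○●○●○○
○○○○○●○○
○○○●●○○○
○○○○○○○○
○○○○○○○○
k=25  ○○●●○○○○
○○○●●○○○
○○v●○●○○
○○○○○●○○
○○○●●○○○
○○○○○○○○
○○○○○○○○
k=26  ○○●●○○○○
○○○●●○○○
○<●●○●○○
○○○○○●○○
○○○●●○○○
○○○○○○○○
○○○○○○○○
k=27  ○○●●○○○○
○^○●●○○○
○●●●○●○○
○○○○○●○○
○○○●●○○○
○○○○○○○○
○○○○○○○○
k=28  ○○●●○○○○
○●>●●○○○
○●●●○●○○
○○○○○●○○
○○○●●○○○
○○○○○○○○
○○○○○○○○
k=29  ○○●●○○○○
○●●●●○○○
○●v●○●○○
○○○○○●○○
○○○●●○○○
○○○○○○○○
○○○○○○○○

south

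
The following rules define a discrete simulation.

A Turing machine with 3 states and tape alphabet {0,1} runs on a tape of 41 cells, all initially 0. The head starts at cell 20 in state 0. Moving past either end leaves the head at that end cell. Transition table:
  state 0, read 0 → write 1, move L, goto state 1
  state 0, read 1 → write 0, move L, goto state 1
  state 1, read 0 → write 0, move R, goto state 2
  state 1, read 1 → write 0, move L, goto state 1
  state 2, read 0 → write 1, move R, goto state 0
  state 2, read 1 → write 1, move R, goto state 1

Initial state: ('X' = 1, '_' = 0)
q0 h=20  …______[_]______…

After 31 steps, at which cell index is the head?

21

step 0: q0 h=20  …______[_]______…
step 1: q1 h=19  …______[_]X_____…
step 2: q2 h=20  …______[X]______…
step 3: q1 h=21  …_____X[_]______…
step 4: q2 h=22  …____X_[_]______…
step 5: q0 h=23  …___X_X[_]______…
step 6: q1 h=22  …____X_[X]X_____…
step 7: q1 h=21  …_____X[_]_X____…
step 8: q2 h=22  …____X_[_]X_____…
step 9: q0 h=23  …___X_X[X]______…
step 10: q1 h=22  …____X_[X]______…
step 11: q1 h=21  …_____X[_]______…
step 12: q2 h=22  …____X_[_]______…
step 13: q0 h=23  …___X_X[_]______…
step 14: q1 h=22  …____X_[X]X_____…
step 15: q1 h=21  …_____X[_]_X____…
step 16: q2 h=22  …____X_[_]X_____…
step 17: q0 h=23  …___X_X[X]______…
step 18: q1 h=22  …____X_[X]______…
step 19: q1 h=21  …_____X[_]______…
step 20: q2 h=22  …____X_[_]______…
step 21: q0 h=23  …___X_X[_]______…
step 22: q1 h=22  …____X_[X]X_____…
step 23: q1 h=21  …_____X[_]_X____…
step 24: q2 h=22  …____X_[_]X_____…
step 25: q0 h=23  …___X_X[X]______…
step 26: q1 h=22  …____X_[X]______…
step 27: q1 h=21  …_____X[_]______…
step 28: q2 h=22  …____X_[_]______…
step 29: q0 h=23  …___X_X[_]______…
step 30: q1 h=22  …____X_[X]X_____…
step 31: q1 h=21  …_____X[_]_X____…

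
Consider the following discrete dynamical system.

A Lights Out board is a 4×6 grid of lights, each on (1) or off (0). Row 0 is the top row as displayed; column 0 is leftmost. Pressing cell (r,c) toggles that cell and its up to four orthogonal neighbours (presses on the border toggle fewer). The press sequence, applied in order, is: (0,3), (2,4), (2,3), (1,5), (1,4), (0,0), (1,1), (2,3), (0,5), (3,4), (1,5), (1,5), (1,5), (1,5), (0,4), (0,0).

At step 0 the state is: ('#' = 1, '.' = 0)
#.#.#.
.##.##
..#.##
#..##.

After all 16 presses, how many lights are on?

13

k=0  #.#.#.
.##.##
..#.##
#..##.
k=1  #..#..
.#####
..#.##
#..##.
k=2  #..#..
.###.#
..##..
#..#..
k=3  #..#..
.##..#
....#.
#.....
k=4  #..#.#
.##.#.
....##
#.....
k=5  #..###
.###.#
.....#
#.....
k=6  .#.###
####.#
.....#
#.....
k=7  ...###
...#.#
.#...#
#.....
k=8  ...###
.....#
.#####
#..#..
k=9  ...#..
......
.#####
#..#..
k=10  ...#..
......
.###.#
#...##
k=11  ...#.#
....##
.###..
#...##
k=12  ...#..
......
.###.#
#...##
k=13  ...#.#
....##
.###..
#...##
k=14  ...#..
......
.###.#
#...##
k=15  ....##
....#.
.###.#
#...##
k=16  ##..##
#...#.
.###.#
#...##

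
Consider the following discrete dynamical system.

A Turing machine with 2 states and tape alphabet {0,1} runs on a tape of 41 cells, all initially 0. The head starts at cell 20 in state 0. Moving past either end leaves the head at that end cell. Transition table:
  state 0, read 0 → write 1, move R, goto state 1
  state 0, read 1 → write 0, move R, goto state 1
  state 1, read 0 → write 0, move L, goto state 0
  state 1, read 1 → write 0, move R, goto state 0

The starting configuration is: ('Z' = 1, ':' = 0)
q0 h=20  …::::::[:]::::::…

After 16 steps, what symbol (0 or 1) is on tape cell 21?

k=0  q0 h=20  …::::::[:]::::::…
k=1  q1 h=21  …:::::Z[:]::::::…
k=2  q0 h=20  …::::::[Z]::::::…
k=3  q1 h=21  …::::::[:]::::::…
k=4  q0 h=20  …::::::[:]::::::…
k=5  q1 h=21  …:::::Z[:]::::::…
k=6  q0 h=20  …::::::[Z]::::::…
k=7  q1 h=21  …::::::[:]::::::…
k=8  q0 h=20  …::::::[:]::::::…
k=9  q1 h=21  …:::::Z[:]::::::…
k=10  q0 h=20  …::::::[Z]::::::…
k=11  q1 h=21  …::::::[:]::::::…
k=12  q0 h=20  …::::::[:]::::::…
k=13  q1 h=21  …:::::Z[:]::::::…
k=14  q0 h=20  …::::::[Z]::::::…
k=15  q1 h=21  …::::::[:]::::::…
k=16  q0 h=20  …::::::[:]::::::…

0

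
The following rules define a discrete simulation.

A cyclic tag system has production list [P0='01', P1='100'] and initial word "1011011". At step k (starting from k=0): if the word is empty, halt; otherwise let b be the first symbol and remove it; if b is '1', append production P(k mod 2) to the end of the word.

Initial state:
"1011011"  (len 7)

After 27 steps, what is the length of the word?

10

[0] "1011011"  (len 7)
[1] "01101101"  (len 8)
[2] "1101101"  (len 7)
[3] "10110101"  (len 8)
[4] "0110101100"  (len 10)
[5] "110101100"  (len 9)
[6] "10101100100"  (len 11)
[7] "010110010001"  (len 12)
[8] "10110010001"  (len 11)
[9] "011001000101"  (len 12)
[10] "11001000101"  (len 11)
[11] "100100010101"  (len 12)
[12] "00100010101100"  (len 14)
[13] "0100010101100"  (len 13)
[14] "100010101100"  (len 12)
[15] "0001010110001"  (len 13)
[16] "001010110001"  (len 12)
[17] "01010110001"  (len 11)
[18] "1010110001"  (len 10)
[19] "01011000101"  (len 11)
[20] "1011000101"  (len 10)
[21] "01100010101"  (len 11)
[22] "1100010101"  (len 10)
[23] "10001010101"  (len 11)
[24] "0001010101100"  (len 13)
[25] "001010101100"  (len 12)
[26] "01010101100"  (len 11)
[27] "1010101100"  (len 10)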